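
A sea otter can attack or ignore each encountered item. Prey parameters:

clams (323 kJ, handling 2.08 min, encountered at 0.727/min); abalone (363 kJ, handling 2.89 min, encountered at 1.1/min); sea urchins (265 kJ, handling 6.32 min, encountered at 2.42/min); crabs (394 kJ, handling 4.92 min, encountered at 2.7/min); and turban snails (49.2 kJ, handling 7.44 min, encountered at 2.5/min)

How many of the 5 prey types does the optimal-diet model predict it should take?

2

Rank by E/h (kJ/min): clams 155, abalone 126, crabs 80.1, sea urchins 41.9, turban snails 6.61. Include each in turn until the next type's E/h falls below the running intake rate.
Rate on top 1: 93.47. abalone: 126 > 93.47 → include.
Rate on top 2: 111.4. crabs: 80.1 < 111.4 → exclude; stop.
Optimal diet: clams, abalone — 2 of 5 types.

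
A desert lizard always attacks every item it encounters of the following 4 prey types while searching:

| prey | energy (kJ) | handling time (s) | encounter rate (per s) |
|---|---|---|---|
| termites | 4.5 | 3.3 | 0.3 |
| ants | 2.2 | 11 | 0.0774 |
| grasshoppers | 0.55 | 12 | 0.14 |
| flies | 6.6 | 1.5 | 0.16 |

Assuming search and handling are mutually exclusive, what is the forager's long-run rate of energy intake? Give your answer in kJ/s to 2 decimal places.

R = (0.3×4.5 + 0.0774×2.2 + 0.14×0.55 + 0.16×6.6) / (1 + 0.3×3.3 + 0.0774×11 + 0.14×12 + 0.16×1.5) = 2.653/4.761 = 0.5572 kJ/s.

0.56 kJ/s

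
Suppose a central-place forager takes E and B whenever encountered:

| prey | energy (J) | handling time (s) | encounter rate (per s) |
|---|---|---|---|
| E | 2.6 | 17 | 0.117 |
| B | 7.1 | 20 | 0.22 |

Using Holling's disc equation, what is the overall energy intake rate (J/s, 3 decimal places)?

R = Σλ_iE_i / (1 + Σλ_ih_i)
Numerator: 0.117×2.6 + 0.22×7.1 = 1.866
Denominator: 1 + 0.117×17 + 0.22×20 = 7.389
R = 1.866/7.389 = 0.2526 J/s

0.253 J/s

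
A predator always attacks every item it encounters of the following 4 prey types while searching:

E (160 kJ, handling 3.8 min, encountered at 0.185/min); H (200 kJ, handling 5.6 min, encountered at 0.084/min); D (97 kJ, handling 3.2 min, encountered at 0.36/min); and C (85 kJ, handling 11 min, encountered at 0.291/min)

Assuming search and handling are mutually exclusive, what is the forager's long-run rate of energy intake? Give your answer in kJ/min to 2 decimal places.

R = (0.185×160 + 0.084×200 + 0.36×97 + 0.291×85) / (1 + 0.185×3.8 + 0.084×5.6 + 0.36×3.2 + 0.291×11) = 106.1/6.526 = 16.25 kJ/min.

16.25 kJ/min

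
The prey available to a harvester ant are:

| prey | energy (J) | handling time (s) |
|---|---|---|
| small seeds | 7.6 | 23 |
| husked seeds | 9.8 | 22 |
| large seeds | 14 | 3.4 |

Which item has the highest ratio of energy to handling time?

In descending order of E/h:
large seeds: 14/3.4 = 4.12 J/s
husked seeds: 9.8/22 = 0.445 J/s
small seeds: 7.6/23 = 0.33 J/s

large seeds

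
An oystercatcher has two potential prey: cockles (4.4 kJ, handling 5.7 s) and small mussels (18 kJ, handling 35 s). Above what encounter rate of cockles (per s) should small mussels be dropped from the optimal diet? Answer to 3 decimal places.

Drop small mussels once their profitability E₂/h₂ falls below the rate achievable on cockles alone: E₂/h₂ = λE₁/(1 + λh₁).
Solve for λ: λE₁h₂ = E₂(1 + λh₁) → λ(E₁h₂ − E₂h₁) = E₂ → λ = E₂/(E₁h₂ − E₂h₁).
λ = 18/(4.4×35 − 18×5.7) = 18/51.4 = 0.3502 per s.

0.350 per s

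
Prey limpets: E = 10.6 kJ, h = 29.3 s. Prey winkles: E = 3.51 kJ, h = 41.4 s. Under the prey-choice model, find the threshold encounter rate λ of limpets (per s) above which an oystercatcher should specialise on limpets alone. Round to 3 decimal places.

0.010 per s

At the threshold, the rate on limpets alone equals the profitability of winkles: λ·10.6/(1 + λ·29.3) = 3.51/41.4 = 0.08478.
Rearranging, λ(10.6 − 0.08478×29.3) = 0.08478, so λ = 0.08478/8.116 = 0.01045 per s.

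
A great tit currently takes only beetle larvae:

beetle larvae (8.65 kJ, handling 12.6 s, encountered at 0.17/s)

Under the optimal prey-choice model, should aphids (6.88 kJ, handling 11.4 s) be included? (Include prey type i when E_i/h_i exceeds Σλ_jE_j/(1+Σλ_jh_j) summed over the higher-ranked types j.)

Yes

Intake rate on the current diet: R = (0.17×8.65) / (1 + 0.17×12.6) = 1.471/3.142 = 0.468 kJ/s.
aphids: E/h = 6.88/11.4 = 0.6035 kJ/s.
Since 0.6035 > R, including aphids increases the long-run rate.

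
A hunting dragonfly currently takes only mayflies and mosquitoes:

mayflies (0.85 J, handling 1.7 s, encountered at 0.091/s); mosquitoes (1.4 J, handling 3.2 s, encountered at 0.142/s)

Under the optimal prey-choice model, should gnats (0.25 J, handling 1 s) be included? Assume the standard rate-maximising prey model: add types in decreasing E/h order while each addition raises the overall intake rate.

Yes

Intake rate on the current diet: R = (0.091×0.85 + 0.142×1.4) / (1 + 0.091×1.7 + 0.142×3.2) = 0.2762/1.609 = 0.1716 J/s.
Profitability of gnats: 0.25/1 = 0.25 J/s.
0.25 > 0.1716, so adding gnats raises the average — include it.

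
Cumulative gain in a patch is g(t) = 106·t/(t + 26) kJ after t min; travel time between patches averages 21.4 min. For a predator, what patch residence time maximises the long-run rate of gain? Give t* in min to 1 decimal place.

23.6 min

By the marginal value theorem, leave when the instantaneous gain rate g'(t) equals the habitat-wide average g(t)/(T + t).
g'(t) = 106·26/(t + 26)². Setting 106·26/(t+26)² = 106t/[(t+26)(21.4+t)] gives 26(21.4+t) = t(t+26), so t² = 26×21.4 = 556.4.
t* = √556.4 = 23.59 min.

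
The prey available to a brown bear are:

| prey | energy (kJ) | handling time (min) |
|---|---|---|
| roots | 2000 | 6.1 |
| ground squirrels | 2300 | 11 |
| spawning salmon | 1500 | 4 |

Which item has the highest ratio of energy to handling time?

spawning salmon

Profitability E/h (kJ/min): roots = 2000/6.1 = 328, ground squirrels = 2300/11 = 209, spawning salmon = 1500/4 = 375.
Ranked: spawning salmon > roots > ground squirrels.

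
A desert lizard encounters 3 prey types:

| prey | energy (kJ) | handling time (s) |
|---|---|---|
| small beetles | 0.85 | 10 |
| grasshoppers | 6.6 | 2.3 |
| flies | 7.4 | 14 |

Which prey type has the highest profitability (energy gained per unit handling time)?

In descending order of E/h:
grasshoppers: 6.6/2.3 = 2.87 kJ/s
flies: 7.4/14 = 0.529 kJ/s
small beetles: 0.85/10 = 0.085 kJ/s

grasshoppers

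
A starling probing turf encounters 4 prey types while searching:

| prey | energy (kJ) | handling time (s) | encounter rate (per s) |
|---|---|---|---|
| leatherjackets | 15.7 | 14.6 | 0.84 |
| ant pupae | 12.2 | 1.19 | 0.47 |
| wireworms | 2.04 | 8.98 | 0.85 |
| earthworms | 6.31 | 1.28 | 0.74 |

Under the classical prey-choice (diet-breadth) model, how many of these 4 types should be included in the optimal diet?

E/h in descending order: ant pupae 10.3, earthworms 4.93, leatherjackets 1.08, wireworms 0.227 kJ/s. The optimal diet is the largest prefix of this list for which every included type satisfies E_i/h_i > R on the types above it.
Rate on top 1: 3.677. earthworms: 4.93 > 3.677 → include.
Rate on top 2: 4.151. leatherjackets: 1.08 < 4.151 → exclude; stop.
Optimal diet: ant pupae, earthworms — 2 of 4 types.

2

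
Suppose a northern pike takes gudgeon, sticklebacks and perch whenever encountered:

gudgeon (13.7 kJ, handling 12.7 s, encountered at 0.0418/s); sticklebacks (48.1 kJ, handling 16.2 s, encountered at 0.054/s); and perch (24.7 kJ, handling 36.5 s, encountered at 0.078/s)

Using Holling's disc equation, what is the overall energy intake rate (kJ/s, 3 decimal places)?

0.970 kJ/s

R = (0.0418×13.7 + 0.054×48.1 + 0.078×24.7) / (1 + 0.0418×12.7 + 0.054×16.2 + 0.078×36.5) = 5.097/5.253 = 0.9703 kJ/s.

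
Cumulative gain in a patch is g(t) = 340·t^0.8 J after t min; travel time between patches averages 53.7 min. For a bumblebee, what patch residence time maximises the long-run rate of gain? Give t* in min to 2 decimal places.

Maximise g(t)/(T+t): set derivative to zero → g'(t)(T+t) = g(t).
g'(t) = 0.8·340·t^-0.2. Setting 0.8·340·t^-0.2 = 340·t^0.8/(53.7+t) gives 0.8(53.7+t) = t, so 0.20·t = 0.8×53.7.
t* = 0.8×53.7/0.20 = 214.8 min.

214.80 min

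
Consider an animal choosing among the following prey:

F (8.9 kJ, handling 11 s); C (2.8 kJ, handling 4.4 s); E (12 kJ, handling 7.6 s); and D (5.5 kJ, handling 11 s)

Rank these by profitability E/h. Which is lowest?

Profitability E/h (kJ/s): F = 8.9/11 = 0.809, C = 2.8/4.4 = 0.636, E = 12/7.6 = 1.58, D = 5.5/11 = 0.5.
Ranked: E > F > C > D.

D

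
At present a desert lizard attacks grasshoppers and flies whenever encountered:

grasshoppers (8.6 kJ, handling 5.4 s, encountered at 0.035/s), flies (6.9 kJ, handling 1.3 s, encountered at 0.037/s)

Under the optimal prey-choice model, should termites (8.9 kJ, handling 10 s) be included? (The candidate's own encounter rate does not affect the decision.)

Intake rate on the current diet: R = (0.035×8.6 + 0.037×6.9) / (1 + 0.035×5.4 + 0.037×1.3) = 0.5563/1.237 = 0.4497 kJ/s.
termites: E/h = 8.9/10 = 0.89 kJ/s.
0.89 > 0.4497, so adding termites raises the average — include it.

Yes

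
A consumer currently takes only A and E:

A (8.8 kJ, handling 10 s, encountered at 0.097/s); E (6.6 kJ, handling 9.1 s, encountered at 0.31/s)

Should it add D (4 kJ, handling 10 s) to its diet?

Current rate: (0.097×8.8 + 0.31×6.6)/(1 + 0.097×10 + 0.31×9.1) = 0.6052 kJ/s.
Profitability of D: 4/10 = 0.4 kJ/s.
Since 0.4 < R, time spent handling D is better spent searching.

No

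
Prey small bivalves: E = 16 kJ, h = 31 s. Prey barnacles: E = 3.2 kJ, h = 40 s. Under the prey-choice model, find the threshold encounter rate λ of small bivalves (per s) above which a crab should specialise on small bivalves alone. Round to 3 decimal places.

0.006 per s

The zero-one rule: include barnacles iff E₂/h₂ > λE₁/(1+λh₁). Equality gives the switch point.
λE₁h₂ = E₂ + λE₂h₁ ⇒ λ = E₂/(E₁h₂ − E₂h₁) = 3.2/(640 − 99.2) = 0.005917 per s.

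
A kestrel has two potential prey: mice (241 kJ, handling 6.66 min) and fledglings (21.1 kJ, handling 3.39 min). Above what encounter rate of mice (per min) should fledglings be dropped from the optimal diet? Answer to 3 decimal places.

0.031 per min

The zero-one rule: include fledglings iff E₂/h₂ > λE₁/(1+λh₁). Equality gives the switch point.
λE₁h₂ = E₂ + λE₂h₁ ⇒ λ = E₂/(E₁h₂ − E₂h₁) = 21.1/(817 − 140.5) = 0.03119 per min.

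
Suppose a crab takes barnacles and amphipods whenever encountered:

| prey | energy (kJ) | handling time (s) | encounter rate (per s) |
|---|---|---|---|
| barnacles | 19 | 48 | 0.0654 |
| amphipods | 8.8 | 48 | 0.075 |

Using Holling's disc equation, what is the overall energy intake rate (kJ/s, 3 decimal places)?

Energy encountered per unit search time: 0.0654×19 + 0.075×8.8 = 1.903 kJ/s.
Handling time per unit search time: 0.0654×48 + 0.075×48 = 6.739.
Rate = 1.903/(1 + 6.739) = 0.2458 kJ/s.

0.246 kJ/s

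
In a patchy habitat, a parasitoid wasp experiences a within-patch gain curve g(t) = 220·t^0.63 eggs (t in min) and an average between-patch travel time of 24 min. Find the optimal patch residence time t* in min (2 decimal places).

By the marginal value theorem, leave when the instantaneous gain rate g'(t) equals the habitat-wide average g(t)/(T + t).
g'(t) = 0.63·220·t^-0.37. Setting 0.63·220·t^-0.37 = 220·t^0.63/(24+t) gives 0.63(24+t) = t, so 0.37·t = 0.63×24.
t* = 0.63×24/0.37 = 40.86 min.

40.86 min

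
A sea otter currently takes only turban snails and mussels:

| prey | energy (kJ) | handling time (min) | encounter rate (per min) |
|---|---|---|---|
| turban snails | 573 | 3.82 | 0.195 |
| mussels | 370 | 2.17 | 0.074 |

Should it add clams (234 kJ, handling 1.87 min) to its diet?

Intake rate on the current diet: R = (0.195×573 + 0.074×370) / (1 + 0.195×3.82 + 0.074×2.17) = 139.1/1.905 = 73.01 kJ/min.
clams: E/h = 234/1.87 = 125.1 kJ/min.
Since 125.1 > R, including clams increases the long-run rate.

Yes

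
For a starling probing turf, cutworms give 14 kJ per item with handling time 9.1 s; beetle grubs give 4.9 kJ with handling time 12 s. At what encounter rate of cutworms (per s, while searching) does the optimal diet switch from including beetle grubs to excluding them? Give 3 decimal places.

At the threshold, the rate on cutworms alone equals the profitability of beetle grubs: λ·14/(1 + λ·9.1) = 4.9/12 = 0.4083.
Rearranging, λ(14 − 0.4083×9.1) = 0.4083, so λ = 0.4083/10.28 = 0.03971 per s.

0.040 per s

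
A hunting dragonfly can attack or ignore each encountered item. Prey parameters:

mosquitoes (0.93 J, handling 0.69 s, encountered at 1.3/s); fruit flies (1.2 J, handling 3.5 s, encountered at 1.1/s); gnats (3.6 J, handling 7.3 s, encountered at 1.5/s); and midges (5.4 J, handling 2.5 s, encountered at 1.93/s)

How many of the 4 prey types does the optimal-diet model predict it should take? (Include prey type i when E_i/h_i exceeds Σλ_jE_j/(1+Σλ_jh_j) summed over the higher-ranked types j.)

Profitabilities (E/h, J/s): midges 2.16, mosquitoes 1.35, gnats 0.493, fruit flies 0.343. Add prey in this order while the next type's profitability exceeds the intake rate on those already taken.
Rate on top 1: 1.789. mosquitoes: 1.35 < 1.789 → exclude; stop.
Optimal diet: midges — 1 of 4 types.

1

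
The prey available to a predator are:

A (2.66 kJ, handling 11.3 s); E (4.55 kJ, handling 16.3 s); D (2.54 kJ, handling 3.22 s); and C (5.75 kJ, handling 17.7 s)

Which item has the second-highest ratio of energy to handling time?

C

In descending order of E/h:
D: 2.54/3.22 = 0.789 kJ/s
C: 5.75/17.7 = 0.325 kJ/s
E: 4.55/16.3 = 0.279 kJ/s
A: 2.66/11.3 = 0.235 kJ/s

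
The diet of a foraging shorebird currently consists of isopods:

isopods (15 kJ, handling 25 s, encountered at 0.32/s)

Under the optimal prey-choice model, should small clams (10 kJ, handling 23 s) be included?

Intake rate on the current diet: R = (0.32×15) / (1 + 0.32×25) = 4.8/9 = 0.5333 kJ/s.
small clams: E/h = 10/23 = 0.4348 kJ/s.
0.4348 < 0.5333, so adding small clams would lower the average — exclude it.

No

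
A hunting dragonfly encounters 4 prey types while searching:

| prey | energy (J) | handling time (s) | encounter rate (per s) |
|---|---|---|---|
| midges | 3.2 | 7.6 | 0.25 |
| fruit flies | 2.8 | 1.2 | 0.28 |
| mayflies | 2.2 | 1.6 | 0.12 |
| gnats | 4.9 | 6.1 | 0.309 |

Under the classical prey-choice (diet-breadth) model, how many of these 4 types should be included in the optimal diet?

3

Rank by E/h (J/s): fruit flies 2.33, mayflies 1.38, gnats 0.803, midges 0.421. Include each in turn until the next type's E/h falls below the running intake rate.
Rate on top 1: 0.5868. mayflies: 1.38 > 0.5868 → include.
Rate on top 2: 0.6859. gnats: 0.803 > 0.6859 → include.
Rate on top 3: 0.7507. midges: 0.421 < 0.7507 → exclude; stop.
Optimal diet: fruit flies, mayflies, gnats — 3 of 4 types.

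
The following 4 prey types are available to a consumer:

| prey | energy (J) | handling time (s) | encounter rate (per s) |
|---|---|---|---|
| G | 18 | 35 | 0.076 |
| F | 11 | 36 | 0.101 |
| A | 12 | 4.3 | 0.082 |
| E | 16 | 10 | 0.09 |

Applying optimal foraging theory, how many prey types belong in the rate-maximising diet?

Profitabilities (E/h, J/s): A 2.79, E 1.6, G 0.514, F 0.306. Add prey in this order while the next type's profitability exceeds the intake rate on those already taken.
Rate on top 1: 0.7275. E: 1.6 > 0.7275 → include.
Rate on top 2: 1.076. G: 0.514 < 1.076 → exclude; stop.
Optimal diet: A, E — 2 of 4 types.

2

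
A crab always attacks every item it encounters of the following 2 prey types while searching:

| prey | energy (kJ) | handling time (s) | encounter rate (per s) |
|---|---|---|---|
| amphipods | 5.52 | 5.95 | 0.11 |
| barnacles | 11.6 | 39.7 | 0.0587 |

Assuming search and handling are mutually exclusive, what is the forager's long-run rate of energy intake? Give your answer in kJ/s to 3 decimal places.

Energy encountered per unit search time: 0.11×5.52 + 0.0587×11.6 = 1.288 kJ/s.
Handling time per unit search time: 0.11×5.95 + 0.0587×39.7 = 2.985.
Rate = 1.288/(1 + 2.985) = 0.3233 kJ/s.

0.323 kJ/s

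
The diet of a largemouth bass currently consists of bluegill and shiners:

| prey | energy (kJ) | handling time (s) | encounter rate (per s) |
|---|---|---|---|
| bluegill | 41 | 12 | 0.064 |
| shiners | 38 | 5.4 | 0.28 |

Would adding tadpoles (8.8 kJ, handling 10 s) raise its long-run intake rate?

No

On bluegill and shiners alone, R = ΣλE/(1+Σλh) = 13.26/3.28 = 4.044 kJ/s.
Profitability of tadpoles: 8.8/10 = 0.88 kJ/s.
Since 0.88 < R, time spent handling tadpoles is better spent searching.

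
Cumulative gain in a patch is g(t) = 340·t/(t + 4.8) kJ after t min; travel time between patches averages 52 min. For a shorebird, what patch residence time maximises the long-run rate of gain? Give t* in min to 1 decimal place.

15.8 min

Optimal t* satisfies g'(t*) = g(t*)/(T + t*).
g'(t) = 340·4.8/(t + 4.8)². Setting 340·4.8/(t+4.8)² = 340t/[(t+4.8)(52+t)] gives 4.8(52+t) = t(t+4.8), so t² = 4.8×52 = 249.6.
t* = √249.6 = 15.8 min.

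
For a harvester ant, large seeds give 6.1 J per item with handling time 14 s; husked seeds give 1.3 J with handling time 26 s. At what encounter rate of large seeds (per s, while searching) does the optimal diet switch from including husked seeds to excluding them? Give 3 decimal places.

0.009 per s

Drop husked seeds once their profitability E₂/h₂ falls below the rate achievable on large seeds alone: E₂/h₂ = λE₁/(1 + λh₁).
Solve for λ: λE₁h₂ = E₂(1 + λh₁) → λ(E₁h₂ − E₂h₁) = E₂ → λ = E₂/(E₁h₂ − E₂h₁).
λ = 1.3/(6.1×26 − 1.3×14) = 1.3/140.4 = 0.009259 per s.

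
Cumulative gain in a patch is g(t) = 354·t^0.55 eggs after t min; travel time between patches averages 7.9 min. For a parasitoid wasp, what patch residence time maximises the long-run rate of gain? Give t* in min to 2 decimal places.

Optimal t* satisfies g'(t*) = g(t*)/(T + t*).
g'(t) = 0.55·354·t^-0.45. Setting 0.55·354·t^-0.45 = 354·t^0.55/(7.9+t) gives 0.55(7.9+t) = t, so 0.45·t = 0.55×7.9.
t* = 0.55×7.9/0.45 = 9.656 min.

9.66 min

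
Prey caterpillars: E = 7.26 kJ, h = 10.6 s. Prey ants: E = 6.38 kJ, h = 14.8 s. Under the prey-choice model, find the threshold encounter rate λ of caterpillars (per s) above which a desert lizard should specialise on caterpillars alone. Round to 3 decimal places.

0.160 per s

The zero-one rule: include ants iff E₂/h₂ > λE₁/(1+λh₁). Equality gives the switch point.
λE₁h₂ = E₂ + λE₂h₁ ⇒ λ = E₂/(E₁h₂ − E₂h₁) = 6.38/(107.4 − 67.63) = 0.1602 per s.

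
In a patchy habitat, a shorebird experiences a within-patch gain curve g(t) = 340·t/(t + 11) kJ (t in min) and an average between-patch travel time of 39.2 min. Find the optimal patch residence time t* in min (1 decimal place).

20.8 min

Maximise g(t)/(T+t): set derivative to zero → g'(t)(T+t) = g(t).
g'(t) = 340·11/(t + 11)². Setting 340·11/(t+11)² = 340t/[(t+11)(39.2+t)] gives 11(39.2+t) = t(t+11), so t² = 11×39.2 = 431.2.
t* = √431.2 = 20.77 min.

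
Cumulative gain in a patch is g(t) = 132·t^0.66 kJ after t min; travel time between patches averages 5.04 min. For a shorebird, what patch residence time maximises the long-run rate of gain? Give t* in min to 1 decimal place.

Optimal t* satisfies g'(t*) = g(t*)/(T + t*).
g'(t) = 0.66·132·t^-0.34. Setting 0.66·132·t^-0.34 = 132·t^0.66/(5.04+t) gives 0.66(5.04+t) = t, so 0.34·t = 0.66×5.04.
t* = 0.66×5.04/0.34 = 9.784 min.

9.8 min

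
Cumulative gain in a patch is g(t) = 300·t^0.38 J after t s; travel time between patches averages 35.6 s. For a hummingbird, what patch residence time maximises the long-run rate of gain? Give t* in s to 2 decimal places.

21.82 s

Optimal t* satisfies g'(t*) = g(t*)/(T + t*).
g'(t) = 0.38·300·t^-0.62. Setting 0.38·300·t^-0.62 = 300·t^0.38/(35.6+t) gives 0.38(35.6+t) = t, so 0.62·t = 0.38×35.6.
t* = 0.38×35.6/0.62 = 21.82 s.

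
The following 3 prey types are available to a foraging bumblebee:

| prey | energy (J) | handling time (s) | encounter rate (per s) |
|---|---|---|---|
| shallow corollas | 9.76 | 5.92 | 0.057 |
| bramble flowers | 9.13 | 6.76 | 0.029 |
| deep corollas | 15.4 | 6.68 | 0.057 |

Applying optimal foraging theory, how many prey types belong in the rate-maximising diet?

3

E/h in descending order: deep corollas 2.31, shallow corollas 1.65, bramble flowers 1.35 J/s. The optimal diet is the largest prefix of this list for which every included type satisfies E_i/h_i > R on the types above it.
Rate on top 1: 0.6357. shallow corollas: 1.65 > 0.6357 → include.
Rate on top 2: 0.8347. bramble flowers: 1.35 > 0.8347 → include.
Optimal diet: deep corollas, shallow corollas, bramble flowers — 3 of 3 types.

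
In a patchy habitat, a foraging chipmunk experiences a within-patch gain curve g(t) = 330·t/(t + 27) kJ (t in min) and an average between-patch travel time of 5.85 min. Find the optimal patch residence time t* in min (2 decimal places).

12.57 min

By the marginal value theorem, leave when the instantaneous gain rate g'(t) equals the habitat-wide average g(t)/(T + t).
g'(t) = 330·27/(t + 27)². Setting 330·27/(t+27)² = 330t/[(t+27)(5.85+t)] gives 27(5.85+t) = t(t+27), so t² = 27×5.85 = 157.9.
t* = √157.9 = 12.57 min.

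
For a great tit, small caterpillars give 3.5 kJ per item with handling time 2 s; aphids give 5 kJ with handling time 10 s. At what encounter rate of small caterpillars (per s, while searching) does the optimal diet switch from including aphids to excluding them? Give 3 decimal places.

0.200 per s

At the threshold, the rate on small caterpillars alone equals the profitability of aphids: λ·3.5/(1 + λ·2) = 5/10 = 0.5.
Rearranging, λ(3.5 − 0.5×2) = 0.5, so λ = 0.5/2.5 = 0.2 per s.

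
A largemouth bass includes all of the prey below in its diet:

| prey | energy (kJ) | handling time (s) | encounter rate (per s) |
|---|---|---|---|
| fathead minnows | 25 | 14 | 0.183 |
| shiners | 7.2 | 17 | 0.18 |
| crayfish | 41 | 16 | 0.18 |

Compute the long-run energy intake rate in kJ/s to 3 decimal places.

Energy encountered per unit search time: 0.183×25 + 0.18×7.2 + 0.18×41 = 13.25 kJ/s.
Handling time per unit search time: 0.183×14 + 0.18×17 + 0.18×16 = 8.502.
Rate = 13.25/(1 + 8.502) = 1.395 kJ/s.

1.395 kJ/s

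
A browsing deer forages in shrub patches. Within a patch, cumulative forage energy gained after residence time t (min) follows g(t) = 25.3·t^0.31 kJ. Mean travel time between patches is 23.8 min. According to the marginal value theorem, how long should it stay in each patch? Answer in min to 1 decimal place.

10.7 min

Optimal t* satisfies g'(t*) = g(t*)/(T + t*).
g'(t) = 0.31·25.3·t^-0.69. Setting 0.31·25.3·t^-0.69 = 25.3·t^0.31/(23.8+t) gives 0.31(23.8+t) = t, so 0.69·t = 0.31×23.8.
t* = 0.31×23.8/0.69 = 10.69 min.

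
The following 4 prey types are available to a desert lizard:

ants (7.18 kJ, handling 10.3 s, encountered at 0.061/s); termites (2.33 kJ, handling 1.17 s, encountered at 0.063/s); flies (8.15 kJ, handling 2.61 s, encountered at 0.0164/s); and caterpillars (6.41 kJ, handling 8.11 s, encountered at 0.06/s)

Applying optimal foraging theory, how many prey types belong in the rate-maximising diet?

4

Profitabilities (E/h, kJ/s): flies 3.12, termites 1.99, caterpillars 0.79, ants 0.697. Add prey in this order while the next type's profitability exceeds the intake rate on those already taken.
Rate on top 1: 0.1282. termites: 1.99 > 0.1282 → include.
Rate on top 2: 0.2512. caterpillars: 0.79 > 0.2512 → include.
Rate on top 3: 0.4148. ants: 0.697 > 0.4148 → include.
Optimal diet: flies, termites, caterpillars, ants — 4 of 4 types.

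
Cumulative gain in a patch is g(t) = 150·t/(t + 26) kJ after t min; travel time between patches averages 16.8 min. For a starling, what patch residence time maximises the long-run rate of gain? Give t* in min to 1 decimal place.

Optimal t* satisfies g'(t*) = g(t*)/(T + t*).
g'(t) = 150·26/(t + 26)². Setting 150·26/(t+26)² = 150t/[(t+26)(16.8+t)] gives 26(16.8+t) = t(t+26), so t² = 26×16.8 = 436.8.
t* = √436.8 = 20.9 min.

20.9 min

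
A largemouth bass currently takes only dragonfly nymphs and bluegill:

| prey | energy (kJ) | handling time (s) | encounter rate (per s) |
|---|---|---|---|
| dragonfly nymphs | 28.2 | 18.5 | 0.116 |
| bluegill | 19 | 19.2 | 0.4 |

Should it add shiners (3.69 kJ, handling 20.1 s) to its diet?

On dragonfly nymphs and bluegill alone, R = ΣλE/(1+Σλh) = 10.87/10.83 = 1.004 kJ/s.
Profitability of shiners: 3.69/20.1 = 0.1836 kJ/s.
0.1836 < 1.004, so adding shiners would lower the average — exclude it.

No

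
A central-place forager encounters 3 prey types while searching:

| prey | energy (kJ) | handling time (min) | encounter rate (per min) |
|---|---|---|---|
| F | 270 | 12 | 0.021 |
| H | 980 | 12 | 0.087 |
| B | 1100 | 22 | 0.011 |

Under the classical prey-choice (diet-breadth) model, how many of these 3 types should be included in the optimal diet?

2

Profitabilities (E/h, kJ/min): H 81.7, B 50, F 22.5. Add prey in this order while the next type's profitability exceeds the intake rate on those already taken.
Rate on top 1: 41.71. B: 50 > 41.71 → include.
Rate on top 2: 42.59. F: 22.5 < 42.59 → exclude; stop.
Optimal diet: H, B — 2 of 3 types.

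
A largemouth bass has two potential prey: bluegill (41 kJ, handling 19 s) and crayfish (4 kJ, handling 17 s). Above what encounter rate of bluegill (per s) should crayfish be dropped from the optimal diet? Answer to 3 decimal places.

Drop crayfish once their profitability E₂/h₂ falls below the rate achievable on bluegill alone: E₂/h₂ = λE₁/(1 + λh₁).
Solve for λ: λE₁h₂ = E₂(1 + λh₁) → λ(E₁h₂ − E₂h₁) = E₂ → λ = E₂/(E₁h₂ − E₂h₁).
λ = 4/(41×17 − 4×19) = 4/621 = 0.006441 per s.

0.006 per s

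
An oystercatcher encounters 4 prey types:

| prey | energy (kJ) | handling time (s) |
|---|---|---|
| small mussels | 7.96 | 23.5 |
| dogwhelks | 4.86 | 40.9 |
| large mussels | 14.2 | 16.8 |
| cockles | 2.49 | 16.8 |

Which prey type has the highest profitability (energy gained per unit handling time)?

Profitability E/h (kJ/s): small mussels = 7.96/23.5 = 0.339, dogwhelks = 4.86/40.9 = 0.119, large mussels = 14.2/16.8 = 0.845, cockles = 2.49/16.8 = 0.148.
Ranked: large mussels > small mussels > cockles > dogwhelks.

large mussels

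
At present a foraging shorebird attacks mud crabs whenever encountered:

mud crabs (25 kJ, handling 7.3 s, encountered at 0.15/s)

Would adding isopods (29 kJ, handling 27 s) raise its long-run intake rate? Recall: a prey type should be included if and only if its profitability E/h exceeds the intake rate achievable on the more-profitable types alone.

On mud crabs alone, R = ΣλE/(1+Σλh) = 3.75/2.095 = 1.79 kJ/s.
Profitability of isopods: 29/27 = 1.074 kJ/s.
1.074 < 1.79, so adding isopods would lower the average — exclude it.

No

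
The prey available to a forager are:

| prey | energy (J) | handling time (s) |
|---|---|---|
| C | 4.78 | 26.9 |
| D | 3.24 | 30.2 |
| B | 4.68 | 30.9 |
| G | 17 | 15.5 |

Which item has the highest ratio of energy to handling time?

G

Profitability E/h (J/s): C = 4.78/26.9 = 0.178, D = 3.24/30.2 = 0.107, B = 4.68/30.9 = 0.151, G = 17/15.5 = 1.1.
Ranked: G > C > B > D.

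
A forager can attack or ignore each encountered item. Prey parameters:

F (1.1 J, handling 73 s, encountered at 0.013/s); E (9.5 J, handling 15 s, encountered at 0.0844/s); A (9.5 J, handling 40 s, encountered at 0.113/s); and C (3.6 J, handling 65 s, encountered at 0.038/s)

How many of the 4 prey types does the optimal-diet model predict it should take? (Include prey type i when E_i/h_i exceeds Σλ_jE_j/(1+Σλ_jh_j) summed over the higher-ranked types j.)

1

E/h in descending order: E 0.633, A 0.237, C 0.0554, F 0.0151 J/s. The optimal diet is the largest prefix of this list for which every included type satisfies E_i/h_i > R on the types above it.
Rate on top 1: 0.3538. A: 0.237 < 0.3538 → exclude; stop.
Optimal diet: E — 1 of 4 types.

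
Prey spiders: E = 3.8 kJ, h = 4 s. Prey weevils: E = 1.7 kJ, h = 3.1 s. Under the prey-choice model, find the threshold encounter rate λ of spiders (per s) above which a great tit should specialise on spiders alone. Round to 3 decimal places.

0.341 per s

At the threshold, the rate on spiders alone equals the profitability of weevils: λ·3.8/(1 + λ·4) = 1.7/3.1 = 0.5484.
Rearranging, λ(3.8 − 0.5484×4) = 0.5484, so λ = 0.5484/1.606 = 0.3414 per s.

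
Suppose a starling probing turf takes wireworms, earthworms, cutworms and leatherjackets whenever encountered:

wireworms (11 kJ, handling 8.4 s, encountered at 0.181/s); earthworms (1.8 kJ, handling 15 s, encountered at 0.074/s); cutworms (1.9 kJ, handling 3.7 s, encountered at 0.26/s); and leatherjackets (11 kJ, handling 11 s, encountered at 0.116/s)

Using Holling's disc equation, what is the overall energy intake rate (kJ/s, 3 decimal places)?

Energy encountered per unit search time: 0.181×11 + 0.074×1.8 + 0.26×1.9 + 0.116×11 = 3.894 kJ/s.
Handling time per unit search time: 0.181×8.4 + 0.074×15 + 0.26×3.7 + 0.116×11 = 4.868.
Rate = 3.894/(1 + 4.868) = 0.6636 kJ/s.

0.664 kJ/s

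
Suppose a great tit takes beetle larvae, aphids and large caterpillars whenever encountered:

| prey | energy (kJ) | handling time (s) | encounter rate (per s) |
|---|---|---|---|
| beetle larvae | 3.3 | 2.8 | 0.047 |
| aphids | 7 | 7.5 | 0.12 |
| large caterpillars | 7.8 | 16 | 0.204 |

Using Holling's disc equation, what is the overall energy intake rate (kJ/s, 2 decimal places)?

0.49 kJ/s

R = Σλ_iE_i / (1 + Σλ_ih_i)
Numerator: 0.047×3.3 + 0.12×7 + 0.204×7.8 = 2.586
Denominator: 1 + 0.047×2.8 + 0.12×7.5 + 0.204×16 = 5.296
R = 2.586/5.296 = 0.4884 kJ/s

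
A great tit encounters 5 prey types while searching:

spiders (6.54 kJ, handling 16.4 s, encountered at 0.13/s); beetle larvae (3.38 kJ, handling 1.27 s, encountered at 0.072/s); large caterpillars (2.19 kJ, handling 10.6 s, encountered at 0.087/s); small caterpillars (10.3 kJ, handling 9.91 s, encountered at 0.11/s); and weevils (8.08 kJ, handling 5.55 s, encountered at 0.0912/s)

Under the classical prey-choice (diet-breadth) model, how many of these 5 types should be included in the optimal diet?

3

E/h in descending order: beetle larvae 2.66, weevils 1.46, small caterpillars 1.04, spiders 0.399, large caterpillars 0.207 kJ/s. The optimal diet is the largest prefix of this list for which every included type satisfies E_i/h_i > R on the types above it.
Rate on top 1: 0.223. weevils: 1.46 > 0.223 → include.
Rate on top 2: 0.6136. small caterpillars: 1.04 > 0.6136 → include.
Rate on top 3: 0.7863. spiders: 0.399 < 0.7863 → exclude; stop.
Optimal diet: beetle larvae, weevils, small caterpillars — 3 of 5 types.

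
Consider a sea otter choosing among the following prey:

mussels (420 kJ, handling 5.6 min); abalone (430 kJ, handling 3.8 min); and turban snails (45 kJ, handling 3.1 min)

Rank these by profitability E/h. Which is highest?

abalone

In descending order of E/h:
abalone: 430/3.8 = 113 kJ/min
mussels: 420/5.6 = 75 kJ/min
turban snails: 45/3.1 = 14.5 kJ/min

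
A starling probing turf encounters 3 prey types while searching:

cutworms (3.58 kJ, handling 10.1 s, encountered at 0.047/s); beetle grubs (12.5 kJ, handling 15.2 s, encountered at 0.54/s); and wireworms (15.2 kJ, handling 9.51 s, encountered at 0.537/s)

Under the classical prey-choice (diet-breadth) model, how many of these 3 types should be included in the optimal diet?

Profitabilities (E/h, kJ/s): wireworms 1.6, beetle grubs 0.822, cutworms 0.354. Add prey in this order while the next type's profitability exceeds the intake rate on those already taken.
Rate on top 1: 1.337. beetle grubs: 0.822 < 1.337 → exclude; stop.
Optimal diet: wireworms — 1 of 3 types.

1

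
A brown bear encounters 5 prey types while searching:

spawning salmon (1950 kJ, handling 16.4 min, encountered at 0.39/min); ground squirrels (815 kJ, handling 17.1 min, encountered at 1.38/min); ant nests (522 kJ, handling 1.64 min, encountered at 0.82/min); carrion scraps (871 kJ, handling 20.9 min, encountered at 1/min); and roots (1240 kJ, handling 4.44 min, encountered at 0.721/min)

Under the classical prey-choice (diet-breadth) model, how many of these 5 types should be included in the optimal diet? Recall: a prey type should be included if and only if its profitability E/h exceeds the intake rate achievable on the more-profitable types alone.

Profitabilities (E/h, kJ/min): ant nests 318, roots 279, spawning salmon 119, ground squirrels 47.7, carrion scraps 41.7. Add prey in this order while the next type's profitability exceeds the intake rate on those already taken.
Rate on top 1: 182.5. roots: 279 > 182.5 → include.
Rate on top 2: 238.4. spawning salmon: 119 < 238.4 → exclude; stop.
Optimal diet: ant nests, roots — 2 of 5 types.

2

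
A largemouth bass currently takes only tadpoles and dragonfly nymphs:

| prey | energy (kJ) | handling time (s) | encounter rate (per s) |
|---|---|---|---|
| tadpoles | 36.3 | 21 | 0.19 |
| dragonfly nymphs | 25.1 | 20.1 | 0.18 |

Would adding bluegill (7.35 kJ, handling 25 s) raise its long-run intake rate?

Current rate: (0.19×36.3 + 0.18×25.1)/(1 + 0.19×21 + 0.18×20.1) = 1.326 kJ/s.
Profitability of bluegill: 7.35/25 = 0.294 kJ/s.
0.294 < 1.326, so adding bluegill would lower the average — exclude it.

No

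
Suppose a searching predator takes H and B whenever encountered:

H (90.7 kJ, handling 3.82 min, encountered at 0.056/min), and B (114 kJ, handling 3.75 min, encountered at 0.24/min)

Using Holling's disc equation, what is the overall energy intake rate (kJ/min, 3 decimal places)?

15.346 kJ/min

R = (0.056×90.7 + 0.24×114) / (1 + 0.056×3.82 + 0.24×3.75) = 32.44/2.114 = 15.35 kJ/min.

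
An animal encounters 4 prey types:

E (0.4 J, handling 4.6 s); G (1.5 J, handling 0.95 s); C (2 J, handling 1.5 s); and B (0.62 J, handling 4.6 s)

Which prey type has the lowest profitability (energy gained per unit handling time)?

E

Profitability E/h (J/s): E = 0.4/4.6 = 0.087, G = 1.5/0.95 = 1.58, C = 2/1.5 = 1.33, B = 0.62/4.6 = 0.135.
Ranked: G > C > B > E.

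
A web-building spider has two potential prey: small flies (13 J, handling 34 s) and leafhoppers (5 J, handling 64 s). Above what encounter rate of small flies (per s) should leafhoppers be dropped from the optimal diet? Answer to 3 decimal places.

Drop leafhoppers once their profitability E₂/h₂ falls below the rate achievable on small flies alone: E₂/h₂ = λE₁/(1 + λh₁).
Solve for λ: λE₁h₂ = E₂(1 + λh₁) → λ(E₁h₂ − E₂h₁) = E₂ → λ = E₂/(E₁h₂ − E₂h₁).
λ = 5/(13×64 − 5×34) = 5/662 = 0.007553 per s.

0.008 per s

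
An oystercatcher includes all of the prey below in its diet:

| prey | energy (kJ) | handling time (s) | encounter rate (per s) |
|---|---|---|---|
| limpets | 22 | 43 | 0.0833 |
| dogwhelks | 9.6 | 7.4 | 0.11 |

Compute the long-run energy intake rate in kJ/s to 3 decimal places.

0.535 kJ/s

Energy encountered per unit search time: 0.0833×22 + 0.11×9.6 = 2.889 kJ/s.
Handling time per unit search time: 0.0833×43 + 0.11×7.4 = 4.396.
Rate = 2.889/(1 + 4.396) = 0.5353 kJ/s.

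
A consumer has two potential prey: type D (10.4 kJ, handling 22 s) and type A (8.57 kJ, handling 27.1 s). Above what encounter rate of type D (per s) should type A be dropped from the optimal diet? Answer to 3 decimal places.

0.092 per s

Drop type A once their profitability E₂/h₂ falls below the rate achievable on type D alone: E₂/h₂ = λE₁/(1 + λh₁).
Solve for λ: λE₁h₂ = E₂(1 + λh₁) → λ(E₁h₂ − E₂h₁) = E₂ → λ = E₂/(E₁h₂ − E₂h₁).
λ = 8.57/(10.4×27.1 − 8.57×22) = 8.57/93.3 = 0.09185 per s.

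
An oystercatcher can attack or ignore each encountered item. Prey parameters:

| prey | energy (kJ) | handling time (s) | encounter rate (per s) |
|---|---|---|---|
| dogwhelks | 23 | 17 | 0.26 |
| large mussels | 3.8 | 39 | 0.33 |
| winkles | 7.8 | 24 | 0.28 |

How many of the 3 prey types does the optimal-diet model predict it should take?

E/h in descending order: dogwhelks 1.35, winkles 0.325, large mussels 0.0974 kJ/s. The optimal diet is the largest prefix of this list for which every included type satisfies E_i/h_i > R on the types above it.
Rate on top 1: 1.103. winkles: 0.325 < 1.103 → exclude; stop.
Optimal diet: dogwhelks — 1 of 3 types.

1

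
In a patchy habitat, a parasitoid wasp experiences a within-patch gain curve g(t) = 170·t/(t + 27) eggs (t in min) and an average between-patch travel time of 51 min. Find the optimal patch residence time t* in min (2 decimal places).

37.11 min

Optimal t* satisfies g'(t*) = g(t*)/(T + t*).
g'(t) = 170·27/(t + 27)². Setting 170·27/(t+27)² = 170t/[(t+27)(51+t)] gives 27(51+t) = t(t+27), so t² = 27×51 = 1377.
t* = √1377 = 37.11 min.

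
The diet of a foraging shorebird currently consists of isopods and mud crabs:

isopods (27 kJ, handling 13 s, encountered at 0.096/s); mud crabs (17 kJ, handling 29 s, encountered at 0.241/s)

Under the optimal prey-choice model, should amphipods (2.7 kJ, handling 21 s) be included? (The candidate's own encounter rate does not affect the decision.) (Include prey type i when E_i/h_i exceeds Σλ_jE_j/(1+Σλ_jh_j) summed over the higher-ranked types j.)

No

Current rate: (0.096×27 + 0.241×17)/(1 + 0.096×13 + 0.241×29) = 0.7242 kJ/s.
Profitability of amphipods: 2.7/21 = 0.1286 kJ/s.
Since 0.1286 < R, time spent handling amphipods is better spent searching.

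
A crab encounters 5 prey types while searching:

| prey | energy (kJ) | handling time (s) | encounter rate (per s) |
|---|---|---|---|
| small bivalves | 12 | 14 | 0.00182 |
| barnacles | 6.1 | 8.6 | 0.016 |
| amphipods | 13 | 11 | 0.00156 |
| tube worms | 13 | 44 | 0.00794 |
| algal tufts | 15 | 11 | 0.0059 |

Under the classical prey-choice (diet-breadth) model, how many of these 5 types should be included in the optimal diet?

E/h in descending order: algal tufts 1.36, amphipods 1.18, small bivalves 0.857, barnacles 0.709, tube worms 0.295 kJ/s. The optimal diet is the largest prefix of this list for which every included type satisfies E_i/h_i > R on the types above it.
Rate on top 1: 0.08311. amphipods: 1.18 > 0.08311 → include.
Rate on top 2: 0.1005. small bivalves: 0.857 > 0.1005 → include.
Rate on top 3: 0.1179. barnacles: 0.709 > 0.1179 → include.
Rate on top 4: 0.1833. tube worms: 0.295 > 0.1833 → include.
Optimal diet: algal tufts, amphipods, small bivalves, barnacles, tube worms — 5 of 5 types.

5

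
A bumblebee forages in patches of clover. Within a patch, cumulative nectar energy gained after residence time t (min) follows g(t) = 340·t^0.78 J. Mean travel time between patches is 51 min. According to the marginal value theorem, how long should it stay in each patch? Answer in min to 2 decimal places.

By the marginal value theorem, leave when the instantaneous gain rate g'(t) equals the habitat-wide average g(t)/(T + t).
g'(t) = 0.78·340·t^-0.22. Setting 0.78·340·t^-0.22 = 340·t^0.78/(51+t) gives 0.78(51+t) = t, so 0.22·t = 0.78×51.
t* = 0.78×51/0.22 = 180.8 min.

180.82 min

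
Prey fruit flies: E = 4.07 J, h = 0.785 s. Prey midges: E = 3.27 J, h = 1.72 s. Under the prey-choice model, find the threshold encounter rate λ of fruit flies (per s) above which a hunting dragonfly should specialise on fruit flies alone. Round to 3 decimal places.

0.738 per s

Drop midges once their profitability E₂/h₂ falls below the rate achievable on fruit flies alone: E₂/h₂ = λE₁/(1 + λh₁).
Solve for λ: λE₁h₂ = E₂(1 + λh₁) → λ(E₁h₂ − E₂h₁) = E₂ → λ = E₂/(E₁h₂ − E₂h₁).
λ = 3.27/(4.07×1.72 − 3.27×0.785) = 3.27/4.433 = 0.7376 per s.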